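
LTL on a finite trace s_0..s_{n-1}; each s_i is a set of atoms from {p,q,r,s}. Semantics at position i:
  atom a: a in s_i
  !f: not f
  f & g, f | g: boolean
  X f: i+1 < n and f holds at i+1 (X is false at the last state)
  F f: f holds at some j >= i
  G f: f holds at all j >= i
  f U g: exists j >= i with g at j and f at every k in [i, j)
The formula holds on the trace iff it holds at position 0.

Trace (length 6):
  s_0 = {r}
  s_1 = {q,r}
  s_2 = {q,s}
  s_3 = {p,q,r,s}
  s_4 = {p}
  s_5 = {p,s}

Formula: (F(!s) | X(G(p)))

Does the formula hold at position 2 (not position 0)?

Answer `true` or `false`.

s_0={r}: (F(!s) | X(G(p)))=True F(!s)=True !s=True s=False X(G(p))=False G(p)=False p=False
s_1={q,r}: (F(!s) | X(G(p)))=True F(!s)=True !s=True s=False X(G(p))=False G(p)=False p=False
s_2={q,s}: (F(!s) | X(G(p)))=True F(!s)=True !s=False s=True X(G(p))=True G(p)=False p=False
s_3={p,q,r,s}: (F(!s) | X(G(p)))=True F(!s)=True !s=False s=True X(G(p))=True G(p)=True p=True
s_4={p}: (F(!s) | X(G(p)))=True F(!s)=True !s=True s=False X(G(p))=True G(p)=True p=True
s_5={p,s}: (F(!s) | X(G(p)))=False F(!s)=False !s=False s=True X(G(p))=False G(p)=True p=True
Evaluating at position 2: result = True

Answer: true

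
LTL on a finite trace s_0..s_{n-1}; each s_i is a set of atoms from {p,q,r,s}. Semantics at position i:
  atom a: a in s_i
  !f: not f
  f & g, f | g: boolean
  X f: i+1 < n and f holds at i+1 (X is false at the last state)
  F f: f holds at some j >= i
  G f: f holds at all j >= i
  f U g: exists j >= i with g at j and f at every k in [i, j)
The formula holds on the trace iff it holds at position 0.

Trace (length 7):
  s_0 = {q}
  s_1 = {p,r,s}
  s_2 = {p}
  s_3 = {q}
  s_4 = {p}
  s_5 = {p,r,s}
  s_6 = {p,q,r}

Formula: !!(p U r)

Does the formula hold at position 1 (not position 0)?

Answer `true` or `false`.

Answer: true

Derivation:
s_0={q}: !!(p U r)=False !(p U r)=True (p U r)=False p=False r=False
s_1={p,r,s}: !!(p U r)=True !(p U r)=False (p U r)=True p=True r=True
s_2={p}: !!(p U r)=False !(p U r)=True (p U r)=False p=True r=False
s_3={q}: !!(p U r)=False !(p U r)=True (p U r)=False p=False r=False
s_4={p}: !!(p U r)=True !(p U r)=False (p U r)=True p=True r=False
s_5={p,r,s}: !!(p U r)=True !(p U r)=False (p U r)=True p=True r=True
s_6={p,q,r}: !!(p U r)=True !(p U r)=False (p U r)=True p=True r=True
Evaluating at position 1: result = True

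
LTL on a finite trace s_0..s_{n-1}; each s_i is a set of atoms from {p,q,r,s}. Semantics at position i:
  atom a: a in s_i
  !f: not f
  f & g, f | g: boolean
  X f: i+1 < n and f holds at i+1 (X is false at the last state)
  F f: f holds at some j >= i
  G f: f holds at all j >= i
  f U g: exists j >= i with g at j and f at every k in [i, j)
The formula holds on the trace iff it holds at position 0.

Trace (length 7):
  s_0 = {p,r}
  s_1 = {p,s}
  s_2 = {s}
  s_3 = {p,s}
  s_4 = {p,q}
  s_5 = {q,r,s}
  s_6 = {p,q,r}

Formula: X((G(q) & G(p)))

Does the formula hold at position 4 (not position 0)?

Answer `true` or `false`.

Answer: false

Derivation:
s_0={p,r}: X((G(q) & G(p)))=False (G(q) & G(p))=False G(q)=False q=False G(p)=False p=True
s_1={p,s}: X((G(q) & G(p)))=False (G(q) & G(p))=False G(q)=False q=False G(p)=False p=True
s_2={s}: X((G(q) & G(p)))=False (G(q) & G(p))=False G(q)=False q=False G(p)=False p=False
s_3={p,s}: X((G(q) & G(p)))=False (G(q) & G(p))=False G(q)=False q=False G(p)=False p=True
s_4={p,q}: X((G(q) & G(p)))=False (G(q) & G(p))=False G(q)=True q=True G(p)=False p=True
s_5={q,r,s}: X((G(q) & G(p)))=True (G(q) & G(p))=False G(q)=True q=True G(p)=False p=False
s_6={p,q,r}: X((G(q) & G(p)))=False (G(q) & G(p))=True G(q)=True q=True G(p)=True p=True
Evaluating at position 4: result = False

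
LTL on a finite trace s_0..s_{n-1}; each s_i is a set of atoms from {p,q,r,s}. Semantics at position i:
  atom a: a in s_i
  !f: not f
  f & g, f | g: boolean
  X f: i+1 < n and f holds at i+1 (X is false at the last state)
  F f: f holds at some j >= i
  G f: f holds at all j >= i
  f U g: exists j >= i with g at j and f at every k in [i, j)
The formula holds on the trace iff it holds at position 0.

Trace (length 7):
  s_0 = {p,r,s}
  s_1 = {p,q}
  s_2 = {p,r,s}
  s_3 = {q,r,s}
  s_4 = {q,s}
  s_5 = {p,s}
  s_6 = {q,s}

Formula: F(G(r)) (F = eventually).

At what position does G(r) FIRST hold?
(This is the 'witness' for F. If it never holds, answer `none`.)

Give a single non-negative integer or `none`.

s_0={p,r,s}: G(r)=False r=True
s_1={p,q}: G(r)=False r=False
s_2={p,r,s}: G(r)=False r=True
s_3={q,r,s}: G(r)=False r=True
s_4={q,s}: G(r)=False r=False
s_5={p,s}: G(r)=False r=False
s_6={q,s}: G(r)=False r=False
F(G(r)) does not hold (no witness exists).

Answer: none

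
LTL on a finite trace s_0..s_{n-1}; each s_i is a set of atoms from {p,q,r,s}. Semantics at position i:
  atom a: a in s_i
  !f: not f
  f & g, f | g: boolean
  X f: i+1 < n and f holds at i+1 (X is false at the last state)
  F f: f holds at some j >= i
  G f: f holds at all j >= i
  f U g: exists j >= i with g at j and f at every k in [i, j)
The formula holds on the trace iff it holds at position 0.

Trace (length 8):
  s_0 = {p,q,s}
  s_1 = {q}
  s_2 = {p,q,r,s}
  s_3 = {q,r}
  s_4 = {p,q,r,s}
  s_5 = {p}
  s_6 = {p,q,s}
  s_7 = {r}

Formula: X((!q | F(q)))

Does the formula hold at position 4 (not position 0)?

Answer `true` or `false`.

Answer: true

Derivation:
s_0={p,q,s}: X((!q | F(q)))=True (!q | F(q))=True !q=False q=True F(q)=True
s_1={q}: X((!q | F(q)))=True (!q | F(q))=True !q=False q=True F(q)=True
s_2={p,q,r,s}: X((!q | F(q)))=True (!q | F(q))=True !q=False q=True F(q)=True
s_3={q,r}: X((!q | F(q)))=True (!q | F(q))=True !q=False q=True F(q)=True
s_4={p,q,r,s}: X((!q | F(q)))=True (!q | F(q))=True !q=False q=True F(q)=True
s_5={p}: X((!q | F(q)))=True (!q | F(q))=True !q=True q=False F(q)=True
s_6={p,q,s}: X((!q | F(q)))=True (!q | F(q))=True !q=False q=True F(q)=True
s_7={r}: X((!q | F(q)))=False (!q | F(q))=True !q=True q=False F(q)=False
Evaluating at position 4: result = True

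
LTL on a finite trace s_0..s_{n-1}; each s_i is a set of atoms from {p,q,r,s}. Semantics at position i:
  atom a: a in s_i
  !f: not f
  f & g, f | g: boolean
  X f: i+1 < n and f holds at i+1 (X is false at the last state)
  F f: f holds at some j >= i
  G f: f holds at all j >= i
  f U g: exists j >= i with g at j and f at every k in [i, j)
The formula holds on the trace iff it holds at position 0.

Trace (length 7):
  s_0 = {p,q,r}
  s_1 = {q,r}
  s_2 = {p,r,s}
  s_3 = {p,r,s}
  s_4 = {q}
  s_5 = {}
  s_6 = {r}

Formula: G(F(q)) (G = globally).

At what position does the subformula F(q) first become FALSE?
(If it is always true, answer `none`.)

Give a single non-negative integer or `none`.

Answer: 5

Derivation:
s_0={p,q,r}: F(q)=True q=True
s_1={q,r}: F(q)=True q=True
s_2={p,r,s}: F(q)=True q=False
s_3={p,r,s}: F(q)=True q=False
s_4={q}: F(q)=True q=True
s_5={}: F(q)=False q=False
s_6={r}: F(q)=False q=False
G(F(q)) holds globally = False
First violation at position 5.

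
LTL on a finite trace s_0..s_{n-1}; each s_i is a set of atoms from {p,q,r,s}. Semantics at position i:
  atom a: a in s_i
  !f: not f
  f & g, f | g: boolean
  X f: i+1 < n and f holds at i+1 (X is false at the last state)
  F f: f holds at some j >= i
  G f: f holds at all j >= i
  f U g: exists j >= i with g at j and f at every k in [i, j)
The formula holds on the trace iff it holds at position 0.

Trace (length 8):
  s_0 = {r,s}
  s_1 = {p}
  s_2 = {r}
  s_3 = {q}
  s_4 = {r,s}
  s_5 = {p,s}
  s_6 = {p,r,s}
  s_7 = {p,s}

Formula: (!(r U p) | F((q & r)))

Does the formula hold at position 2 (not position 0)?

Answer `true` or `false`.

s_0={r,s}: (!(r U p) | F((q & r)))=False !(r U p)=False (r U p)=True r=True p=False F((q & r))=False (q & r)=False q=False
s_1={p}: (!(r U p) | F((q & r)))=False !(r U p)=False (r U p)=True r=False p=True F((q & r))=False (q & r)=False q=False
s_2={r}: (!(r U p) | F((q & r)))=True !(r U p)=True (r U p)=False r=True p=False F((q & r))=False (q & r)=False q=False
s_3={q}: (!(r U p) | F((q & r)))=True !(r U p)=True (r U p)=False r=False p=False F((q & r))=False (q & r)=False q=True
s_4={r,s}: (!(r U p) | F((q & r)))=False !(r U p)=False (r U p)=True r=True p=False F((q & r))=False (q & r)=False q=False
s_5={p,s}: (!(r U p) | F((q & r)))=False !(r U p)=False (r U p)=True r=False p=True F((q & r))=False (q & r)=False q=False
s_6={p,r,s}: (!(r U p) | F((q & r)))=False !(r U p)=False (r U p)=True r=True p=True F((q & r))=False (q & r)=False q=False
s_7={p,s}: (!(r U p) | F((q & r)))=False !(r U p)=False (r U p)=True r=False p=True F((q & r))=False (q & r)=False q=False
Evaluating at position 2: result = True

Answer: true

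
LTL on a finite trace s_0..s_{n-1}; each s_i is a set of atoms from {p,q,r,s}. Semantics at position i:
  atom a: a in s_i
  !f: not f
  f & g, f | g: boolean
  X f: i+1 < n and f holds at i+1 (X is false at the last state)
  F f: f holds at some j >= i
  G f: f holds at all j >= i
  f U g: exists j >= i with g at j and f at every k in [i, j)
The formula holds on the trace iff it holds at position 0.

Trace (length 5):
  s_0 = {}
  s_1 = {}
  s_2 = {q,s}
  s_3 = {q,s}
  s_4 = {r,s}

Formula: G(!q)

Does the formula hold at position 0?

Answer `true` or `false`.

Answer: false

Derivation:
s_0={}: G(!q)=False !q=True q=False
s_1={}: G(!q)=False !q=True q=False
s_2={q,s}: G(!q)=False !q=False q=True
s_3={q,s}: G(!q)=False !q=False q=True
s_4={r,s}: G(!q)=True !q=True q=False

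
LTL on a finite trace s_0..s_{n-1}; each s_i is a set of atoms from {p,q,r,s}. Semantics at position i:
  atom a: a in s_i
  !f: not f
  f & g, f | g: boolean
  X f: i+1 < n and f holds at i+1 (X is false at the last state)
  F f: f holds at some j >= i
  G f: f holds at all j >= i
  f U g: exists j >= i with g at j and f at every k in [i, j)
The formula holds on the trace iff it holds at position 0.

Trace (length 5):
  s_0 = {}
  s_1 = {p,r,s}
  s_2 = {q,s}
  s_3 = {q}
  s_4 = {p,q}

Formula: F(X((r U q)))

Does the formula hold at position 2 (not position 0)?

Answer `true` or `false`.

s_0={}: F(X((r U q)))=True X((r U q))=True (r U q)=False r=False q=False
s_1={p,r,s}: F(X((r U q)))=True X((r U q))=True (r U q)=True r=True q=False
s_2={q,s}: F(X((r U q)))=True X((r U q))=True (r U q)=True r=False q=True
s_3={q}: F(X((r U q)))=True X((r U q))=True (r U q)=True r=False q=True
s_4={p,q}: F(X((r U q)))=False X((r U q))=False (r U q)=True r=False q=True
Evaluating at position 2: result = True

Answer: true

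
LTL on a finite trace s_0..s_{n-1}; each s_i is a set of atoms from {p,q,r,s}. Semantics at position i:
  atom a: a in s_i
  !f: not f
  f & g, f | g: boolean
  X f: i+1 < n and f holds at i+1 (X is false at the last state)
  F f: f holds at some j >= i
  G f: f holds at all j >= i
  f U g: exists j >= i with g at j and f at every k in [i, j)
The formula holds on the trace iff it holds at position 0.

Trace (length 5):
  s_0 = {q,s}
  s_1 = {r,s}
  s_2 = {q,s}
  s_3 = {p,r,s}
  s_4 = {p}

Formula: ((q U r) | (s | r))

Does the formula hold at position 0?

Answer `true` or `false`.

Answer: true

Derivation:
s_0={q,s}: ((q U r) | (s | r))=True (q U r)=True q=True r=False (s | r)=True s=True
s_1={r,s}: ((q U r) | (s | r))=True (q U r)=True q=False r=True (s | r)=True s=True
s_2={q,s}: ((q U r) | (s | r))=True (q U r)=True q=True r=False (s | r)=True s=True
s_3={p,r,s}: ((q U r) | (s | r))=True (q U r)=True q=False r=True (s | r)=True s=True
s_4={p}: ((q U r) | (s | r))=False (q U r)=False q=False r=False (s | r)=False s=False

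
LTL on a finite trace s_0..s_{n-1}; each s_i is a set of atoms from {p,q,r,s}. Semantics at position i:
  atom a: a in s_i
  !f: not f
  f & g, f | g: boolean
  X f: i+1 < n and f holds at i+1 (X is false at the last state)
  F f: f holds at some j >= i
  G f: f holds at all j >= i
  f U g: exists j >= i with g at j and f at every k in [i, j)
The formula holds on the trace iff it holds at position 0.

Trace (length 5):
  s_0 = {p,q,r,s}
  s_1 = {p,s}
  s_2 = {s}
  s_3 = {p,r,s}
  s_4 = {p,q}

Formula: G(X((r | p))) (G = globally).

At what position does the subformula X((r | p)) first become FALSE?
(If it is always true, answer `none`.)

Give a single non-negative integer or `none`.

Answer: 1

Derivation:
s_0={p,q,r,s}: X((r | p))=True (r | p)=True r=True p=True
s_1={p,s}: X((r | p))=False (r | p)=True r=False p=True
s_2={s}: X((r | p))=True (r | p)=False r=False p=False
s_3={p,r,s}: X((r | p))=True (r | p)=True r=True p=True
s_4={p,q}: X((r | p))=False (r | p)=True r=False p=True
G(X((r | p))) holds globally = False
First violation at position 1.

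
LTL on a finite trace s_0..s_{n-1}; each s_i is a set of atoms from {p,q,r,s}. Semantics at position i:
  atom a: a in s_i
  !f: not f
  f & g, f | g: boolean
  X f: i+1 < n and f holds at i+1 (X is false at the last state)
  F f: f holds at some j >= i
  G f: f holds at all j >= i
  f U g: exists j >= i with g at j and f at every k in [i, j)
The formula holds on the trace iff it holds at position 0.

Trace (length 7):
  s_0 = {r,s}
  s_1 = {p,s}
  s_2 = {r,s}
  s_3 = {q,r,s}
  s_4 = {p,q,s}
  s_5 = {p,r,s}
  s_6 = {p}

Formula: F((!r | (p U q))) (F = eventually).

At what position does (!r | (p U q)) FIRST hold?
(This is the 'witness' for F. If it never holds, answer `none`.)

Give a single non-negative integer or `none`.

s_0={r,s}: (!r | (p U q))=False !r=False r=True (p U q)=False p=False q=False
s_1={p,s}: (!r | (p U q))=True !r=True r=False (p U q)=False p=True q=False
s_2={r,s}: (!r | (p U q))=False !r=False r=True (p U q)=False p=False q=False
s_3={q,r,s}: (!r | (p U q))=True !r=False r=True (p U q)=True p=False q=True
s_4={p,q,s}: (!r | (p U q))=True !r=True r=False (p U q)=True p=True q=True
s_5={p,r,s}: (!r | (p U q))=False !r=False r=True (p U q)=False p=True q=False
s_6={p}: (!r | (p U q))=True !r=True r=False (p U q)=False p=True q=False
F((!r | (p U q))) holds; first witness at position 1.

Answer: 1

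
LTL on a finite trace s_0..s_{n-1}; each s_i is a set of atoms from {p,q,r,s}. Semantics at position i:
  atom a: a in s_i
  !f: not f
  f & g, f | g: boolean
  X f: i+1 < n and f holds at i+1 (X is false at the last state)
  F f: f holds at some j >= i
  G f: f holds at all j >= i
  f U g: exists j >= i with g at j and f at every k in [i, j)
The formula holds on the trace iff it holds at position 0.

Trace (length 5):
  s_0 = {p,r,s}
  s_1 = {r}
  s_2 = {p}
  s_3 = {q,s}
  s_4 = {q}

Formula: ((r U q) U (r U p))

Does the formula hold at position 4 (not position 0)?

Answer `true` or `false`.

s_0={p,r,s}: ((r U q) U (r U p))=True (r U q)=False r=True q=False (r U p)=True p=True
s_1={r}: ((r U q) U (r U p))=True (r U q)=False r=True q=False (r U p)=True p=False
s_2={p}: ((r U q) U (r U p))=True (r U q)=False r=False q=False (r U p)=True p=True
s_3={q,s}: ((r U q) U (r U p))=False (r U q)=True r=False q=True (r U p)=False p=False
s_4={q}: ((r U q) U (r U p))=False (r U q)=True r=False q=True (r U p)=False p=False
Evaluating at position 4: result = False

Answer: false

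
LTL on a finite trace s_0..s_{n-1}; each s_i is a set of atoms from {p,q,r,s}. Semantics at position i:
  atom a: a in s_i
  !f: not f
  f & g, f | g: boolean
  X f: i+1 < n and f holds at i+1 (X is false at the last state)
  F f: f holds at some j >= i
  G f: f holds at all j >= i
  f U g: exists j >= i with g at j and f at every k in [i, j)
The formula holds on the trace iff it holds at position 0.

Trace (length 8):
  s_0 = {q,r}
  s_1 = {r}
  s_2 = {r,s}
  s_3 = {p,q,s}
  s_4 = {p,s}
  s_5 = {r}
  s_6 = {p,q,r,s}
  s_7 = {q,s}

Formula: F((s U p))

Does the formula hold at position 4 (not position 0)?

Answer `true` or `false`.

s_0={q,r}: F((s U p))=True (s U p)=False s=False p=False
s_1={r}: F((s U p))=True (s U p)=False s=False p=False
s_2={r,s}: F((s U p))=True (s U p)=True s=True p=False
s_3={p,q,s}: F((s U p))=True (s U p)=True s=True p=True
s_4={p,s}: F((s U p))=True (s U p)=True s=True p=True
s_5={r}: F((s U p))=True (s U p)=False s=False p=False
s_6={p,q,r,s}: F((s U p))=True (s U p)=True s=True p=True
s_7={q,s}: F((s U p))=False (s U p)=False s=True p=False
Evaluating at position 4: result = True

Answer: true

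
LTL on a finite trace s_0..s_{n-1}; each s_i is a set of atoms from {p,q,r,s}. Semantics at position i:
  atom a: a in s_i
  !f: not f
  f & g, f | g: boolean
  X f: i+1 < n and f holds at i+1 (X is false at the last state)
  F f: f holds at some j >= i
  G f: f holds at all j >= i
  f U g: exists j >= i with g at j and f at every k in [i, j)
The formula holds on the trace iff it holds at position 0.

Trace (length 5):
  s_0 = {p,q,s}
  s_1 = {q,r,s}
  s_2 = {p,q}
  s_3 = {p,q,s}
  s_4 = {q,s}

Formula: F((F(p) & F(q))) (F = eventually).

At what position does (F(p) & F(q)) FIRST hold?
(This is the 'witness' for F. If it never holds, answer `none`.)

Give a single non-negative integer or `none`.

s_0={p,q,s}: (F(p) & F(q))=True F(p)=True p=True F(q)=True q=True
s_1={q,r,s}: (F(p) & F(q))=True F(p)=True p=False F(q)=True q=True
s_2={p,q}: (F(p) & F(q))=True F(p)=True p=True F(q)=True q=True
s_3={p,q,s}: (F(p) & F(q))=True F(p)=True p=True F(q)=True q=True
s_4={q,s}: (F(p) & F(q))=False F(p)=False p=False F(q)=True q=True
F((F(p) & F(q))) holds; first witness at position 0.

Answer: 0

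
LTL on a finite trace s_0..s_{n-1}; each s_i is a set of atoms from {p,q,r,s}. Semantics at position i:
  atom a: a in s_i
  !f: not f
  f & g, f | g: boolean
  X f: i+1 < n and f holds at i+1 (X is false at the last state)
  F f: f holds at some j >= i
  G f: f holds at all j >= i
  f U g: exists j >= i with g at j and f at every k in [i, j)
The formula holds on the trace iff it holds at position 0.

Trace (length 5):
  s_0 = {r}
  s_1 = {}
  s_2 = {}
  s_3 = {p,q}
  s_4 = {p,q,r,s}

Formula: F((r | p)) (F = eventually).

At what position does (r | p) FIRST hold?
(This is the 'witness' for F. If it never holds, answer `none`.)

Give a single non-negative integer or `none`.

s_0={r}: (r | p)=True r=True p=False
s_1={}: (r | p)=False r=False p=False
s_2={}: (r | p)=False r=False p=False
s_3={p,q}: (r | p)=True r=False p=True
s_4={p,q,r,s}: (r | p)=True r=True p=True
F((r | p)) holds; first witness at position 0.

Answer: 0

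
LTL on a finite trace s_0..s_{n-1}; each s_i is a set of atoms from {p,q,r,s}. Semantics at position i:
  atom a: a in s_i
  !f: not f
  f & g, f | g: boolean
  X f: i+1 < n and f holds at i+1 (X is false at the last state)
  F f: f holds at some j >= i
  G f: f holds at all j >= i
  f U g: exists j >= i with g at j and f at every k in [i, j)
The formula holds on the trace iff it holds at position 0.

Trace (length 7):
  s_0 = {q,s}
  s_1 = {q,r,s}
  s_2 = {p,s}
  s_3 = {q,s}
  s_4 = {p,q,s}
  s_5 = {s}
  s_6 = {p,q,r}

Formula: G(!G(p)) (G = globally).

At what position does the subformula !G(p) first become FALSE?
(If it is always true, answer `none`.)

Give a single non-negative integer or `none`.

Answer: 6

Derivation:
s_0={q,s}: !G(p)=True G(p)=False p=False
s_1={q,r,s}: !G(p)=True G(p)=False p=False
s_2={p,s}: !G(p)=True G(p)=False p=True
s_3={q,s}: !G(p)=True G(p)=False p=False
s_4={p,q,s}: !G(p)=True G(p)=False p=True
s_5={s}: !G(p)=True G(p)=False p=False
s_6={p,q,r}: !G(p)=False G(p)=True p=True
G(!G(p)) holds globally = False
First violation at position 6.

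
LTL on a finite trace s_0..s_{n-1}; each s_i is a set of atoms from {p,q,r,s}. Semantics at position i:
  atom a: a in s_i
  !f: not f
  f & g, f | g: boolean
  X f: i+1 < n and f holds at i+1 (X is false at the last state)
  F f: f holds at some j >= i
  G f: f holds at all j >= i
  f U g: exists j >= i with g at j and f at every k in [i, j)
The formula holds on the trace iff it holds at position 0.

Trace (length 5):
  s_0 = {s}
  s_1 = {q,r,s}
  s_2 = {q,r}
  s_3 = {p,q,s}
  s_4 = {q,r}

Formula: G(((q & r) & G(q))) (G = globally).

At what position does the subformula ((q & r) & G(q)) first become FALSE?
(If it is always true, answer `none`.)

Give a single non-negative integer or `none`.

Answer: 0

Derivation:
s_0={s}: ((q & r) & G(q))=False (q & r)=False q=False r=False G(q)=False
s_1={q,r,s}: ((q & r) & G(q))=True (q & r)=True q=True r=True G(q)=True
s_2={q,r}: ((q & r) & G(q))=True (q & r)=True q=True r=True G(q)=True
s_3={p,q,s}: ((q & r) & G(q))=False (q & r)=False q=True r=False G(q)=True
s_4={q,r}: ((q & r) & G(q))=True (q & r)=True q=True r=True G(q)=True
G(((q & r) & G(q))) holds globally = False
First violation at position 0.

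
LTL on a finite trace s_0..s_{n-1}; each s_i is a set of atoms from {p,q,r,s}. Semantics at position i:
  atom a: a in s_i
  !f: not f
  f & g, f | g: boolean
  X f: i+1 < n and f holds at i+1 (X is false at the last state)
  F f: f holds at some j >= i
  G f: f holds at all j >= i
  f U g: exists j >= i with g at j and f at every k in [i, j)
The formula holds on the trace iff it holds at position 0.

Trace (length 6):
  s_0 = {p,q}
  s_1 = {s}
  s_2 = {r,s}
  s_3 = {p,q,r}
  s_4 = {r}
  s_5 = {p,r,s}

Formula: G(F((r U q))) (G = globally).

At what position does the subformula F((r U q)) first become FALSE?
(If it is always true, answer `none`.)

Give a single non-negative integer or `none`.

s_0={p,q}: F((r U q))=True (r U q)=True r=False q=True
s_1={s}: F((r U q))=True (r U q)=False r=False q=False
s_2={r,s}: F((r U q))=True (r U q)=True r=True q=False
s_3={p,q,r}: F((r U q))=True (r U q)=True r=True q=True
s_4={r}: F((r U q))=False (r U q)=False r=True q=False
s_5={p,r,s}: F((r U q))=False (r U q)=False r=True q=False
G(F((r U q))) holds globally = False
First violation at position 4.

Answer: 4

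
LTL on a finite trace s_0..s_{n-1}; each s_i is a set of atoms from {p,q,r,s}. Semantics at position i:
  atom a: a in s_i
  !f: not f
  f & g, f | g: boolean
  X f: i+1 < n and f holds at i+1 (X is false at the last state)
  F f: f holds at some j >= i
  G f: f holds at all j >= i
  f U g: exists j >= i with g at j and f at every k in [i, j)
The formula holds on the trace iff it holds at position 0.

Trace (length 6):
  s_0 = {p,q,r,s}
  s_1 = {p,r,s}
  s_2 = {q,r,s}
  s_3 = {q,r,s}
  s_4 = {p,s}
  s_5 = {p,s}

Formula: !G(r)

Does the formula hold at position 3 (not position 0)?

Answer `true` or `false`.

s_0={p,q,r,s}: !G(r)=True G(r)=False r=True
s_1={p,r,s}: !G(r)=True G(r)=False r=True
s_2={q,r,s}: !G(r)=True G(r)=False r=True
s_3={q,r,s}: !G(r)=True G(r)=False r=True
s_4={p,s}: !G(r)=True G(r)=False r=False
s_5={p,s}: !G(r)=True G(r)=False r=False
Evaluating at position 3: result = True

Answer: true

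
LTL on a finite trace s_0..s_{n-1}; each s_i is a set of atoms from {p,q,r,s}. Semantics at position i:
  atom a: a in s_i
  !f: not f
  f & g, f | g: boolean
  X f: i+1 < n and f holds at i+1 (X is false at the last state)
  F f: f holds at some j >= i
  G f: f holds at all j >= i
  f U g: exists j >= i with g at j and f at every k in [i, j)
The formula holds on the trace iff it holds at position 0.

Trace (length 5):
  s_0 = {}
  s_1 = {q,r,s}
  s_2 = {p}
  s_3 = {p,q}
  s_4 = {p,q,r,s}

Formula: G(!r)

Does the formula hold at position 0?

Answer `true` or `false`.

Answer: false

Derivation:
s_0={}: G(!r)=False !r=True r=False
s_1={q,r,s}: G(!r)=False !r=False r=True
s_2={p}: G(!r)=False !r=True r=False
s_3={p,q}: G(!r)=False !r=True r=False
s_4={p,q,r,s}: G(!r)=False !r=False r=True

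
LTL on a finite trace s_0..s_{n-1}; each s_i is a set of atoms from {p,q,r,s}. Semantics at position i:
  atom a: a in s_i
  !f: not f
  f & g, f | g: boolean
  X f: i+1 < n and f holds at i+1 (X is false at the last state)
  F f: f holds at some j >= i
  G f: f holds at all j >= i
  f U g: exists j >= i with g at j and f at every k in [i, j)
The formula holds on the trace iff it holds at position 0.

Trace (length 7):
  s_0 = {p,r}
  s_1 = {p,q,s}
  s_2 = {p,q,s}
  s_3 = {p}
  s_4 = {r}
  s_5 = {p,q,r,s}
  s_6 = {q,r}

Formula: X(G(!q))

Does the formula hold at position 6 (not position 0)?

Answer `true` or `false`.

Answer: false

Derivation:
s_0={p,r}: X(G(!q))=False G(!q)=False !q=True q=False
s_1={p,q,s}: X(G(!q))=False G(!q)=False !q=False q=True
s_2={p,q,s}: X(G(!q))=False G(!q)=False !q=False q=True
s_3={p}: X(G(!q))=False G(!q)=False !q=True q=False
s_4={r}: X(G(!q))=False G(!q)=False !q=True q=False
s_5={p,q,r,s}: X(G(!q))=False G(!q)=False !q=False q=True
s_6={q,r}: X(G(!q))=False G(!q)=False !q=False q=True
Evaluating at position 6: result = False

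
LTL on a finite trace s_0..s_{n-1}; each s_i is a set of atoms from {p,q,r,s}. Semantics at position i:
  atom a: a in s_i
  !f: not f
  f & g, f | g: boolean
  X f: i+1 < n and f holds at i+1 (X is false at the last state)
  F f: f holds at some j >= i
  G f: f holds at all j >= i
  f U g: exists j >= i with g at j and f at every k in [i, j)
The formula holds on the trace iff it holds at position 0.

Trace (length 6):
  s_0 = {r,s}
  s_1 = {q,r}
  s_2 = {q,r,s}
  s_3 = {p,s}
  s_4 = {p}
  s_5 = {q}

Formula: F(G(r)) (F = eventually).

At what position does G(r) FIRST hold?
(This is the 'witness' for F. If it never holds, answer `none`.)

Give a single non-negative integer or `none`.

Answer: none

Derivation:
s_0={r,s}: G(r)=False r=True
s_1={q,r}: G(r)=False r=True
s_2={q,r,s}: G(r)=False r=True
s_3={p,s}: G(r)=False r=False
s_4={p}: G(r)=False r=False
s_5={q}: G(r)=False r=False
F(G(r)) does not hold (no witness exists).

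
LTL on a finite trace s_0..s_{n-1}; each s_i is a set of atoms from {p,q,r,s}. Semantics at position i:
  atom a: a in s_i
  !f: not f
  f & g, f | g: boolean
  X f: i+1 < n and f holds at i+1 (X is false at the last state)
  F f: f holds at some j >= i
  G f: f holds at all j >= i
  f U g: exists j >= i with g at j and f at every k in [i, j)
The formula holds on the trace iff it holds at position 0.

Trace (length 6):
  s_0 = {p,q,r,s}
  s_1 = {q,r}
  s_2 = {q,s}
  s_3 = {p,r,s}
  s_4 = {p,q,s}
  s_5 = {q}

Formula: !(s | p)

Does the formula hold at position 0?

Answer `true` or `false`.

Answer: false

Derivation:
s_0={p,q,r,s}: !(s | p)=False (s | p)=True s=True p=True
s_1={q,r}: !(s | p)=True (s | p)=False s=False p=False
s_2={q,s}: !(s | p)=False (s | p)=True s=True p=False
s_3={p,r,s}: !(s | p)=False (s | p)=True s=True p=True
s_4={p,q,s}: !(s | p)=False (s | p)=True s=True p=True
s_5={q}: !(s | p)=True (s | p)=False s=False p=False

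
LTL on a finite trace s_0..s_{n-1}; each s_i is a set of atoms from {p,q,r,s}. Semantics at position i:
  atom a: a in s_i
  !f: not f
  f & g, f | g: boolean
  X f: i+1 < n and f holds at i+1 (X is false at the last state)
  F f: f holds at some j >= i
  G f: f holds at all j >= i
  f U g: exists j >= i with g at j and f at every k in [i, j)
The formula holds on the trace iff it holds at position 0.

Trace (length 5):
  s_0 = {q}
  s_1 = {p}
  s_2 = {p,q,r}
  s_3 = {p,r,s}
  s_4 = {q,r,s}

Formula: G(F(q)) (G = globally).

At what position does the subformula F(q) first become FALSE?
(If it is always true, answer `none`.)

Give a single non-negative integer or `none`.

Answer: none

Derivation:
s_0={q}: F(q)=True q=True
s_1={p}: F(q)=True q=False
s_2={p,q,r}: F(q)=True q=True
s_3={p,r,s}: F(q)=True q=False
s_4={q,r,s}: F(q)=True q=True
G(F(q)) holds globally = True
No violation — formula holds at every position.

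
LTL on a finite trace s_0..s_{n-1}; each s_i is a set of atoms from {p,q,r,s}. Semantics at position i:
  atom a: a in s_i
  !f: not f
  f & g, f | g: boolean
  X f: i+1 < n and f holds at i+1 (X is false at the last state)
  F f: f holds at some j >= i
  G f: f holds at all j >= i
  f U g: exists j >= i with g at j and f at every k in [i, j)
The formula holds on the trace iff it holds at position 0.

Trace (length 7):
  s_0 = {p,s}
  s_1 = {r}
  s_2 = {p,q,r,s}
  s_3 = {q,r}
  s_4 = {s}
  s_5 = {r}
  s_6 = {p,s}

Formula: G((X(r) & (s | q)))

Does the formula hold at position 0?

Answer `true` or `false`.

s_0={p,s}: G((X(r) & (s | q)))=False (X(r) & (s | q))=True X(r)=True r=False (s | q)=True s=True q=False
s_1={r}: G((X(r) & (s | q)))=False (X(r) & (s | q))=False X(r)=True r=True (s | q)=False s=False q=False
s_2={p,q,r,s}: G((X(r) & (s | q)))=False (X(r) & (s | q))=True X(r)=True r=True (s | q)=True s=True q=True
s_3={q,r}: G((X(r) & (s | q)))=False (X(r) & (s | q))=False X(r)=False r=True (s | q)=True s=False q=True
s_4={s}: G((X(r) & (s | q)))=False (X(r) & (s | q))=True X(r)=True r=False (s | q)=True s=True q=False
s_5={r}: G((X(r) & (s | q)))=False (X(r) & (s | q))=False X(r)=False r=True (s | q)=False s=False q=False
s_6={p,s}: G((X(r) & (s | q)))=False (X(r) & (s | q))=False X(r)=False r=False (s | q)=True s=True q=False

Answer: false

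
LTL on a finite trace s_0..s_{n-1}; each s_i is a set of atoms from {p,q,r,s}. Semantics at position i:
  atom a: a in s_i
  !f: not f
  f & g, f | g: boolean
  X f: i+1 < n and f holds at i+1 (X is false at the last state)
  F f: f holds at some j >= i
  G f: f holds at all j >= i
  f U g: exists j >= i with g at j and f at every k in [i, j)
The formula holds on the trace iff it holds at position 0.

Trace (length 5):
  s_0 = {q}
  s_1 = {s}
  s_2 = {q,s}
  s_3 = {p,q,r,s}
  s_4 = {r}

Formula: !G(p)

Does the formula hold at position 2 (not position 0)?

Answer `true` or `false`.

Answer: true

Derivation:
s_0={q}: !G(p)=True G(p)=False p=False
s_1={s}: !G(p)=True G(p)=False p=False
s_2={q,s}: !G(p)=True G(p)=False p=False
s_3={p,q,r,s}: !G(p)=True G(p)=False p=True
s_4={r}: !G(p)=True G(p)=False p=False
Evaluating at position 2: result = True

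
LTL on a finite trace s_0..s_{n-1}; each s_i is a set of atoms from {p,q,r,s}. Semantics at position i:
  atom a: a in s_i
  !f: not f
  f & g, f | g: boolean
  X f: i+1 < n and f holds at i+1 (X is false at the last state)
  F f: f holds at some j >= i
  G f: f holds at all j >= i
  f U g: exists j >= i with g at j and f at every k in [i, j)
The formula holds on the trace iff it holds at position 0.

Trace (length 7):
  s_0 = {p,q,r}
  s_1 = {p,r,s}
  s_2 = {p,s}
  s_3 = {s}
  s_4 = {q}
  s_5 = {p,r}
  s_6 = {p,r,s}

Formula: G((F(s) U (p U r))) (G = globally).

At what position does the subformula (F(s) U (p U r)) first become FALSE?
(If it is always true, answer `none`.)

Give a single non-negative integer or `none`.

Answer: none

Derivation:
s_0={p,q,r}: (F(s) U (p U r))=True F(s)=True s=False (p U r)=True p=True r=True
s_1={p,r,s}: (F(s) U (p U r))=True F(s)=True s=True (p U r)=True p=True r=True
s_2={p,s}: (F(s) U (p U r))=True F(s)=True s=True (p U r)=False p=True r=False
s_3={s}: (F(s) U (p U r))=True F(s)=True s=True (p U r)=False p=False r=False
s_4={q}: (F(s) U (p U r))=True F(s)=True s=False (p U r)=False p=False r=False
s_5={p,r}: (F(s) U (p U r))=True F(s)=True s=False (p U r)=True p=True r=True
s_6={p,r,s}: (F(s) U (p U r))=True F(s)=True s=True (p U r)=True p=True r=True
G((F(s) U (p U r))) holds globally = True
No violation — formula holds at every position.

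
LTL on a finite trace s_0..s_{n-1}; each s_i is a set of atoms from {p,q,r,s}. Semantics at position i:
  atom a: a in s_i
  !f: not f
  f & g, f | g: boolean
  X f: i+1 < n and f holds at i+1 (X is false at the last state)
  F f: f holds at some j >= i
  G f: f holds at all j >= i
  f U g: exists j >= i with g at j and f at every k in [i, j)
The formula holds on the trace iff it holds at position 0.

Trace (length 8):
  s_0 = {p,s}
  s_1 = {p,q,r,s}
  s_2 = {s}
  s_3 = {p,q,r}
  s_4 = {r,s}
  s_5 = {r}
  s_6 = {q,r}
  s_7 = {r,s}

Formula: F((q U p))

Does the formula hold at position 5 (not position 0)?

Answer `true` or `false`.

s_0={p,s}: F((q U p))=True (q U p)=True q=False p=True
s_1={p,q,r,s}: F((q U p))=True (q U p)=True q=True p=True
s_2={s}: F((q U p))=True (q U p)=False q=False p=False
s_3={p,q,r}: F((q U p))=True (q U p)=True q=True p=True
s_4={r,s}: F((q U p))=False (q U p)=False q=False p=False
s_5={r}: F((q U p))=False (q U p)=False q=False p=False
s_6={q,r}: F((q U p))=False (q U p)=False q=True p=False
s_7={r,s}: F((q U p))=False (q U p)=False q=False p=False
Evaluating at position 5: result = False

Answer: false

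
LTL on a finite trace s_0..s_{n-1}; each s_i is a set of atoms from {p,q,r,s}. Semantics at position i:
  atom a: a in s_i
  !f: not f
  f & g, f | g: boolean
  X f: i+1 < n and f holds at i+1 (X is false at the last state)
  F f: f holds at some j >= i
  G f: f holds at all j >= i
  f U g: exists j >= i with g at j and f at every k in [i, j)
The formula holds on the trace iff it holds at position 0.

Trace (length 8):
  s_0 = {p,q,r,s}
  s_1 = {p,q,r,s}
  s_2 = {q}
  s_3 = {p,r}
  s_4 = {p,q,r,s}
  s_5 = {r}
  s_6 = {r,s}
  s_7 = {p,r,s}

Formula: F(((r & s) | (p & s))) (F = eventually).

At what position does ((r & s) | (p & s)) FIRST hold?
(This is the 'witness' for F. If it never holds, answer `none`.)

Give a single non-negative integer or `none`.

s_0={p,q,r,s}: ((r & s) | (p & s))=True (r & s)=True r=True s=True (p & s)=True p=True
s_1={p,q,r,s}: ((r & s) | (p & s))=True (r & s)=True r=True s=True (p & s)=True p=True
s_2={q}: ((r & s) | (p & s))=False (r & s)=False r=False s=False (p & s)=False p=False
s_3={p,r}: ((r & s) | (p & s))=False (r & s)=False r=True s=False (p & s)=False p=True
s_4={p,q,r,s}: ((r & s) | (p & s))=True (r & s)=True r=True s=True (p & s)=True p=True
s_5={r}: ((r & s) | (p & s))=False (r & s)=False r=True s=False (p & s)=False p=False
s_6={r,s}: ((r & s) | (p & s))=True (r & s)=True r=True s=True (p & s)=False p=False
s_7={p,r,s}: ((r & s) | (p & s))=True (r & s)=True r=True s=True (p & s)=True p=True
F(((r & s) | (p & s))) holds; first witness at position 0.

Answer: 0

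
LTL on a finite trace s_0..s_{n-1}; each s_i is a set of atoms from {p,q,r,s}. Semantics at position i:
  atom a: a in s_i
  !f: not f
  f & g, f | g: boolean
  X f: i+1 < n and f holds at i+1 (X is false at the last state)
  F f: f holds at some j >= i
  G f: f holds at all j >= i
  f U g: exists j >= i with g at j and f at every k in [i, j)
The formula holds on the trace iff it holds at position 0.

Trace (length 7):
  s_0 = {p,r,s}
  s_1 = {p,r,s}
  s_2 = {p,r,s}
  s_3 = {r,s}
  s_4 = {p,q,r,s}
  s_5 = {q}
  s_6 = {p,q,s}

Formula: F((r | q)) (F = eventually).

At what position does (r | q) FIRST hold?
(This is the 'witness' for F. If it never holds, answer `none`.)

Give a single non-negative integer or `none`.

s_0={p,r,s}: (r | q)=True r=True q=False
s_1={p,r,s}: (r | q)=True r=True q=False
s_2={p,r,s}: (r | q)=True r=True q=False
s_3={r,s}: (r | q)=True r=True q=False
s_4={p,q,r,s}: (r | q)=True r=True q=True
s_5={q}: (r | q)=True r=False q=True
s_6={p,q,s}: (r | q)=True r=False q=True
F((r | q)) holds; first witness at position 0.

Answer: 0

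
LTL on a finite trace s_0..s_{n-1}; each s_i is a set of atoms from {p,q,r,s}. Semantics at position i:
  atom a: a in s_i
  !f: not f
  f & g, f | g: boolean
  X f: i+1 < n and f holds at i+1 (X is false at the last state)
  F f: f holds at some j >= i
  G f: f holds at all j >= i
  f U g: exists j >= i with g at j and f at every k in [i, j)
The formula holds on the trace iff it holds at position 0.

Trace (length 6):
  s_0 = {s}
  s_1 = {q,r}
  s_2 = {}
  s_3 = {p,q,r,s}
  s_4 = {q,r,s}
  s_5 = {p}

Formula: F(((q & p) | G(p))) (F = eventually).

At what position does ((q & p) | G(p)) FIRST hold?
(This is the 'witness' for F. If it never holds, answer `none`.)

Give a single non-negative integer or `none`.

s_0={s}: ((q & p) | G(p))=False (q & p)=False q=False p=False G(p)=False
s_1={q,r}: ((q & p) | G(p))=False (q & p)=False q=True p=False G(p)=False
s_2={}: ((q & p) | G(p))=False (q & p)=False q=False p=False G(p)=False
s_3={p,q,r,s}: ((q & p) | G(p))=True (q & p)=True q=True p=True G(p)=False
s_4={q,r,s}: ((q & p) | G(p))=False (q & p)=False q=True p=False G(p)=False
s_5={p}: ((q & p) | G(p))=True (q & p)=False q=False p=True G(p)=True
F(((q & p) | G(p))) holds; first witness at position 3.

Answer: 3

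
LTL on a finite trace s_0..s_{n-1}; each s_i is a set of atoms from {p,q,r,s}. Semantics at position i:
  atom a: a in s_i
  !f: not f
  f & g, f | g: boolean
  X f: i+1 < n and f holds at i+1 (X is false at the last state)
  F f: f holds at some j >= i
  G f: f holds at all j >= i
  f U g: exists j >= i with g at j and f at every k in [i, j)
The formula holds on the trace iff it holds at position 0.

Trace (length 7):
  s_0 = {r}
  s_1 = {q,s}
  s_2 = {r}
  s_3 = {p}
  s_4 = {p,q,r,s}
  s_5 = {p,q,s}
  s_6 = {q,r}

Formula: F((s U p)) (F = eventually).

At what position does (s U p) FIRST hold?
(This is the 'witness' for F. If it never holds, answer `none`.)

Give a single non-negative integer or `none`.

Answer: 3

Derivation:
s_0={r}: (s U p)=False s=False p=False
s_1={q,s}: (s U p)=False s=True p=False
s_2={r}: (s U p)=False s=False p=False
s_3={p}: (s U p)=True s=False p=True
s_4={p,q,r,s}: (s U p)=True s=True p=True
s_5={p,q,s}: (s U p)=True s=True p=True
s_6={q,r}: (s U p)=False s=False p=False
F((s U p)) holds; first witness at position 3.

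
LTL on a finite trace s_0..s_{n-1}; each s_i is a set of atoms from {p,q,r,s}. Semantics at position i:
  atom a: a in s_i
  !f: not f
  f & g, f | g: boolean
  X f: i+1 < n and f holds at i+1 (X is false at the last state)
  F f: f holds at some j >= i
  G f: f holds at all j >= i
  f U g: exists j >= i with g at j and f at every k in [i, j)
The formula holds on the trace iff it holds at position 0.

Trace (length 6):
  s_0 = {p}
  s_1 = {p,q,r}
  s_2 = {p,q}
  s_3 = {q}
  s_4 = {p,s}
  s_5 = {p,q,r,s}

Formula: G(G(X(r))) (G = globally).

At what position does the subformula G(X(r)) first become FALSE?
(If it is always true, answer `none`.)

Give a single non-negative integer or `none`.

s_0={p}: G(X(r))=False X(r)=True r=False
s_1={p,q,r}: G(X(r))=False X(r)=False r=True
s_2={p,q}: G(X(r))=False X(r)=False r=False
s_3={q}: G(X(r))=False X(r)=False r=False
s_4={p,s}: G(X(r))=False X(r)=True r=False
s_5={p,q,r,s}: G(X(r))=False X(r)=False r=True
G(G(X(r))) holds globally = False
First violation at position 0.

Answer: 0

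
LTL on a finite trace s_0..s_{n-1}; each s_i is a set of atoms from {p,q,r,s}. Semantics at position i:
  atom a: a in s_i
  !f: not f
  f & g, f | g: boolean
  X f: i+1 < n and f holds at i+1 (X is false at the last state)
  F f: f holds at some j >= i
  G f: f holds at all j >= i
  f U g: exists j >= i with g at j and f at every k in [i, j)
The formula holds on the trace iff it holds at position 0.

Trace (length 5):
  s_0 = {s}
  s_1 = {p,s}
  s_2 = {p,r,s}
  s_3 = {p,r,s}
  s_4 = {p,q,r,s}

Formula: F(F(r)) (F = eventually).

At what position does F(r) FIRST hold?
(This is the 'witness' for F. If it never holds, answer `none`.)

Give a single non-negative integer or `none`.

s_0={s}: F(r)=True r=False
s_1={p,s}: F(r)=True r=False
s_2={p,r,s}: F(r)=True r=True
s_3={p,r,s}: F(r)=True r=True
s_4={p,q,r,s}: F(r)=True r=True
F(F(r)) holds; first witness at position 0.

Answer: 0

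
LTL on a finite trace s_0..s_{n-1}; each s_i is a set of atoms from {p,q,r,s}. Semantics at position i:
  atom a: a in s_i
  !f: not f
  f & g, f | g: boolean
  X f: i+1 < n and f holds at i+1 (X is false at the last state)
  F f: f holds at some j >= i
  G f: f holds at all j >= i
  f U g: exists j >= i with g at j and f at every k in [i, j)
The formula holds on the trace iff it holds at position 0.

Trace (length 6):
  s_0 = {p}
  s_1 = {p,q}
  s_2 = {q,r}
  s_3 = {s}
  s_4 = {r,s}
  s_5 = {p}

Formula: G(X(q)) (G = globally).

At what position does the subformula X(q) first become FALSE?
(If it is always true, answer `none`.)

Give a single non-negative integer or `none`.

Answer: 2

Derivation:
s_0={p}: X(q)=True q=False
s_1={p,q}: X(q)=True q=True
s_2={q,r}: X(q)=False q=True
s_3={s}: X(q)=False q=False
s_4={r,s}: X(q)=False q=False
s_5={p}: X(q)=False q=False
G(X(q)) holds globally = False
First violation at position 2.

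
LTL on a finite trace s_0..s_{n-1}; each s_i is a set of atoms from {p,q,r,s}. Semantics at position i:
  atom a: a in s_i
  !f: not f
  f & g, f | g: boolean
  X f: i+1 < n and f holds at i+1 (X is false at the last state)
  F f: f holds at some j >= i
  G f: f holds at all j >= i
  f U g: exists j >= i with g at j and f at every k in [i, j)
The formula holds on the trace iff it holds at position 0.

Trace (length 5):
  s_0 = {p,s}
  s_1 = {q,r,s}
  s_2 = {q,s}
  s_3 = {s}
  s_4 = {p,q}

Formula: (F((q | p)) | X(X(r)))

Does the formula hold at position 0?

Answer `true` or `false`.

s_0={p,s}: (F((q | p)) | X(X(r)))=True F((q | p))=True (q | p)=True q=False p=True X(X(r))=False X(r)=True r=False
s_1={q,r,s}: (F((q | p)) | X(X(r)))=True F((q | p))=True (q | p)=True q=True p=False X(X(r))=False X(r)=False r=True
s_2={q,s}: (F((q | p)) | X(X(r)))=True F((q | p))=True (q | p)=True q=True p=False X(X(r))=False X(r)=False r=False
s_3={s}: (F((q | p)) | X(X(r)))=True F((q | p))=True (q | p)=False q=False p=False X(X(r))=False X(r)=False r=False
s_4={p,q}: (F((q | p)) | X(X(r)))=True F((q | p))=True (q | p)=True q=True p=True X(X(r))=False X(r)=False r=False

Answer: true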